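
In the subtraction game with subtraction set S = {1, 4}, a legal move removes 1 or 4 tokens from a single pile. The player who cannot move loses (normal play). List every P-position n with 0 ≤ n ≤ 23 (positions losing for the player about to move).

G(0) = 0
G(1) = mex{0} = 1
G(2) = mex{1} = 0
G(3) = mex{0} = 1
G(4) = mex{1,0} = 2
G(5) = mex{2,1} = 0
G(6) = mex{0,0} = 1
G(7) = mex{1,1} = 0
G(8) = mex{0,2} = 1
G(9) = mex{1,0} = 2
G(10) = mex{2,1} = 0
G(11) = mex{0,0} = 1
G(12) = mex{1,1} = 0
G(13) = mex{0,2} = 1
G(14) = mex{1,0} = 2
G(15) = mex{2,1} = 0
G(16) = mex{0,0} = 1
G(17) = mex{1,1} = 0
G(18) = mex{0,2} = 1
G(19) = mex{1,0} = 2
G(20) = mex{2,1} = 0
G(21) = mex{0,0} = 1
G(22) = mex{1,1} = 0
G(23) = mex{0,2} = 1
P-positions are exactly the n with G(n) = 0.

0, 2, 5, 7, 10, 12, 15, 17, 20, 22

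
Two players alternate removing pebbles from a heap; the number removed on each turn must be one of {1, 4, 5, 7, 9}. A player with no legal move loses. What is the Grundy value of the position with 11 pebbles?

G(0) = 0
G(1) = mex{0} = 1
G(2) = mex{1} = 0
G(3) = mex{0} = 1
G(4) = mex{1,0} = 2
G(5) = mex{2,1,0} = 3
G(6) = mex{3,0,1} = 2
G(7) = mex{2,1,0,0} = 3
G(8) = mex{3,2,1,1} = 0
G(9) = mex{0,3,2,0,0} = 1
G(10) = mex{1,2,3,1,1} = 0
G(11) = mex{0,3,2,2,0} = 1

1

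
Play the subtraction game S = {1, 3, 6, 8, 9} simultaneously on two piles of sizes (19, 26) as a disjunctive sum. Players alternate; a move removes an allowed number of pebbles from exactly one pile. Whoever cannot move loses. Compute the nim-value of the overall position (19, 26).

5

All piles use S = {1, 3, 6, 8, 9}:
G(0) = 0
G(1) = mex{0} = 1
G(2) = mex{1} = 0
G(3) = mex{0,0} = 1
G(4) = mex{1,1} = 0
G(5) = mex{0,0} = 1
G(6) = mex{1,1,0} = 2
G(7) = mex{2,0,1} = 3
G(8) = mex{3,1,0,0} = 2
G(9) = mex{2,2,1,1,0} = 3
G(10) = mex{3,3,0,0,1} = 2
G(11) = mex{2,2,1,1,0} = 3
G(12) = mex{3,3,2,0,1} = 4
G(13) = mex{4,2,3,1,0} = 5
G(14) = mex{5,3,2,2,1} = 0
G(15) = mex{0,4,3,3,2} = 1
G(16) = mex{1,5,2,2,3} = 0
G(17) = mex{0,0,3,3,2} = 1
G(18) = mex{1,1,4,2,3} = 0
G(19) = mex{0,0,5,3,2} = 1
G(20) = mex{1,1,0,4,3} = 2
G(21) = mex{2,0,1,5,4} = 3
G(22) = mex{3,1,0,0,5} = 2
G(23) = mex{2,2,1,1,0} = 3
G(24) = mex{3,3,0,0,1} = 2
G(25) = mex{2,2,1,1,0} = 3
G(26) = mex{3,3,2,0,1} = 4
Pile A: G(19) = 1.
Pile B: G(26) = 4.
Combined Grundy value = 1 ⊕ 4 = 5.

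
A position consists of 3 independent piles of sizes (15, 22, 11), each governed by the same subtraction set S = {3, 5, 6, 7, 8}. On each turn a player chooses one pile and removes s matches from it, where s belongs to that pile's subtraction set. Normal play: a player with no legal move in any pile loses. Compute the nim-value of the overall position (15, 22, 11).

1

All piles use S = {3, 5, 6, 7, 8}:
G(0) = 0
G(1) = mex{} = 0
G(2) = mex{} = 0
G(3) = mex{0} = 1
G(4) = mex{0} = 1
G(5) = mex{0,0} = 1
G(6) = mex{1,0,0} = 2
G(7) = mex{1,0,0,0} = 2
G(8) = mex{1,1,0,0,0} = 2
G(9) = mex{2,1,1,0,0} = 3
G(10) = mex{2,1,1,1,0} = 3
G(11) = mex{2,2,1,1,1} = 0
G(12) = mex{3,2,2,1,1} = 0
G(13) = mex{3,2,2,2,1} = 0
G(14) = mex{0,3,2,2,2} = 1
G(15) = mex{0,3,3,2,2} = 1
G(16) = mex{0,0,3,3,2} = 1
G(17) = mex{1,0,0,3,3} = 2
G(18) = mex{1,0,0,0,3} = 2
G(19) = mex{1,1,0,0,0} = 2
G(20) = mex{2,1,1,0,0} = 3
G(21) = mex{2,1,1,1,0} = 3
G(22) = mex{2,2,1,1,1} = 0
Pile A: G(15) = 1.
Pile B: G(22) = 0.
Pile C: G(11) = 0.
Combined Grundy value = 1 ⊕ 0 ⊕ 0 = 1.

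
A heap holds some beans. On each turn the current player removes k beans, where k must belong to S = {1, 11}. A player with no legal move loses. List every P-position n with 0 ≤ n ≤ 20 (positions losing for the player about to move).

n :  0  1  2  3  4  5  6  7  8  9 10 11 12 13 14 15 16 17 18 19 20
G :  0  1  0  1  0  1  0  1  0  1  0  1  0  1  0  1  0  1  0  1  0
P-positions are exactly the n with G(n) = 0.

0, 2, 4, 6, 8, 10, 12, 14, 16, 18, 20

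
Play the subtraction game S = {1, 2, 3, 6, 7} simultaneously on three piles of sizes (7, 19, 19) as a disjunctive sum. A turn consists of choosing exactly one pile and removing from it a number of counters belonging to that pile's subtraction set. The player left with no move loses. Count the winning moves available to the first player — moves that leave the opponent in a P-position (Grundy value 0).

All piles use S = {1, 2, 3, 6, 7}:
n :  0  1  2  3  4  5  6  7  8  9 10 11 12 13 14 15 16 17 18 19
G :  0  1  2  3  0  1  2  3  0  1  2  3  0  1  2  3  0  1  2  3
Pile A: G(7) = 3.
Pile B: G(19) = 3.
Pile C: G(19) = 3.
Combined Grundy value = 3 ⊕ 3 ⊕ 3 = 3.
A winning move leaves total XOR = 0, i.e. changes one component's Grundy value g to g ⊕ X where X is the current total.
Pile A: need g' = 3⊕3 = 0. Options: 7−1→G=2, 7−2→G=1, 7−3→G=0, 7−6→G=1, 7−7→G=0. Hits: 2.
Pile B: need g' = 3⊕3 = 0. Options: 19−1→G=2, 19−2→G=1, 19−3→G=0, 19−6→G=1, 19−7→G=0. Hits: 2.
Pile C: need g' = 3⊕3 = 0. Options: 19−1→G=2, 19−2→G=1, 19−3→G=0, 19−6→G=1, 19−7→G=0. Hits: 2.

6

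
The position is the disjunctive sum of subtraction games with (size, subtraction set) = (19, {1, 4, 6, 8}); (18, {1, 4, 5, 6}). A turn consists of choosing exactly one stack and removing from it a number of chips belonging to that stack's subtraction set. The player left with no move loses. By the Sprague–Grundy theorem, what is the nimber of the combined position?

0

Stack A, S = {1, 4, 6, 8}:
G(0) = 0
G(1) = mex{0} = 1
G(2) = mex{1} = 0
G(3) = mex{0} = 1
G(4) = mex{1,0} = 2
G(5) = mex{2,1} = 0
G(6) = mex{0,0,0} = 1
G(7) = mex{1,1,1} = 0
G(8) = mex{0,2,0,0} = 1
G(9) = mex{1,0,1,1} = 2
G(10) = mex{2,1,2,0} = 3
G(11) = mex{3,0,0,1} = 2
G(12) = mex{2,1,1,2} = 0
G(13) = mex{0,2,0,0} = 1
G(14) = mex{1,3,1,1} = 0
G(15) = mex{0,2,2,0} = 1
G(16) = mex{1,0,3,1} = 2
G(17) = mex{2,1,2,2} = 0
G(18) = mex{0,0,0,3} = 1
G(19) = mex{1,1,1,2} = 0
G_A(19) = 0.
Stack B, S = {1, 4, 5, 6}:
n :  0  1  2  3  4  5  6  7  8  9 10 11 12 13 14 15 16 17 18
G :  0  1  0  1  2  3  2  3  4  0  1  0  1  2  3  2  3  4  0
G_B(18) = 0.
Combined Grundy value = 0 ⊕ 0 = 0.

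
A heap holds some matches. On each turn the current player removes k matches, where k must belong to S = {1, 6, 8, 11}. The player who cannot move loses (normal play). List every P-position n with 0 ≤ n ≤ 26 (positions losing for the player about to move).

G(0) = 0
G(1) = mex{0} = 1
G(2) = mex{1} = 0
G(3) = mex{0} = 1
G(4) = mex{1} = 0
G(5) = mex{0} = 1
G(6) = mex{1,0} = 2
G(7) = mex{2,1} = 0
G(8) = mex{0,0,0} = 1
G(9) = mex{1,1,1} = 0
G(10) = mex{0,0,0} = 1
G(11) = mex{1,1,1,0} = 2
G(12) = mex{2,2,0,1} = 3
G(13) = mex{3,0,1,0} = 2
G(14) = mex{2,1,2,1} = 0
G(15) = mex{0,0,0,0} = 1
G(16) = mex{1,1,1,1} = 0
G(17) = mex{0,2,0,2} = 1
G(18) = mex{1,3,1,0} = 2
G(19) = mex{2,2,2,1} = 0
G(20) = mex{0,0,3,0} = 1
G(21) = mex{1,1,2,1} = 0
G(22) = mex{0,0,0,2} = 1
G(23) = mex{1,1,1,3} = 0
G(24) = mex{0,2,0,2} = 1
G(25) = mex{1,0,1,0} = 2
G(26) = mex{2,1,2,1} = 0
P-positions are exactly the n with G(n) = 0.

0, 2, 4, 7, 9, 14, 16, 19, 21, 23, 26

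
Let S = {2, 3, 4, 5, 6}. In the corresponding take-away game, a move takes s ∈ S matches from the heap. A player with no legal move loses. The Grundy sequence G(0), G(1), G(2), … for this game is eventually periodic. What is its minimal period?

n :  0  1  2  3  4  5  6  7  8  9 10 11 12 13 14 15 16 17
G :  0  0  1  1  2  2  3  3  0  0  1  1  2  2  3  3  0  0
G(n+8) = G(n) holds for n = 0,…,5 (a full window of length max(S) = 6), so the sequence is purely periodic with period 8.

8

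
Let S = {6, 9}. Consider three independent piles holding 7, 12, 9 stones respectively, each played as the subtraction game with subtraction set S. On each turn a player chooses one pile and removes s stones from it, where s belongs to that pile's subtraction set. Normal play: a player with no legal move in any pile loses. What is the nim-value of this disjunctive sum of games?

2

All piles use S = {6, 9}:
G(0) = 0
G(1) = mex{} = 0
G(2) = mex{} = 0
G(3) = mex{} = 0
G(4) = mex{} = 0
G(5) = mex{} = 0
G(6) = mex{0} = 1
G(7) = mex{0} = 1
G(8) = mex{0} = 1
G(9) = mex{0,0} = 1
G(10) = mex{0,0} = 1
G(11) = mex{0,0} = 1
G(12) = mex{1,0} = 2
Pile A: G(7) = 1.
Pile B: G(12) = 2.
Pile C: G(9) = 1.
Combined Grundy value = 1 ⊕ 2 ⊕ 1 = 2.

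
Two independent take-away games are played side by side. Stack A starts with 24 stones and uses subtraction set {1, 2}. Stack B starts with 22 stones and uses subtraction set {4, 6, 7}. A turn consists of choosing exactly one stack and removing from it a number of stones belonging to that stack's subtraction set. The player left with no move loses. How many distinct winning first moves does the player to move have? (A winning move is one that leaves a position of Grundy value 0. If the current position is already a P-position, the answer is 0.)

Stack A, S = {1, 2}:
G(0) = 0
G(1) = mex{0} = 1
G(2) = mex{1,0} = 2
G(3) = mex{2,1} = 0
G(4) = mex{0,2} = 1
G(5) = mex{1,0} = 2
G(6) = mex{2,1} = 0
G(7) = mex{0,2} = 1
G(8) = mex{1,0} = 2
G(9) = mex{2,1} = 0
G(10) = mex{0,2} = 1
G(11) = mex{1,0} = 2
G(12) = mex{2,1} = 0
G(13) = mex{0,2} = 1
G(14) = mex{1,0} = 2
G(15) = mex{2,1} = 0
G(16) = mex{0,2} = 1
G(17) = mex{1,0} = 2
G(18) = mex{2,1} = 0
G(19) = mex{0,2} = 1
G(20) = mex{1,0} = 2
G(21) = mex{2,1} = 0
G(22) = mex{0,2} = 1
G(23) = mex{1,0} = 2
G(24) = mex{2,1} = 0
G_A(24) = 0.
Stack B, S = {4, 6, 7}:
n :  0  1  2  3  4  5  6  7  8  9 10 11 12 13 14 15 16 17 18 19 20 21 22
G :  0  0  0  0  1  1  1  1  2  2  2  0  0  0  0  1  1  1  1  2  2  2  0
G_B(22) = 0.
Combined Grundy value = 0 ⊕ 0 = 0.
A winning move leaves total XOR = 0, i.e. changes one component's Grundy value g to g ⊕ X where X is the current total.
Stack A: target g' = 0⊕0 = 0, but every legal move changes the Grundy value (mex property), so 0 moves.
Stack B: target g' = 0⊕0 = 0, but every legal move changes the Grundy value (mex property), so 0 moves.

0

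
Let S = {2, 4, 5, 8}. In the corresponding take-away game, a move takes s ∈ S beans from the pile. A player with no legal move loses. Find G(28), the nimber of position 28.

0

G(0) = 0
G(1) = mex{} = 0
G(2) = mex{0} = 1
G(3) = mex{0} = 1
G(4) = mex{1,0} = 2
G(5) = mex{1,0,0} = 2
G(6) = mex{2,1,0} = 3
G(7) = mex{2,1,1} = 0
G(8) = mex{3,2,1,0} = 4
G(9) = mex{0,2,2,0} = 1
G(10) = mex{4,3,2,1} = 0
G(11) = mex{1,0,3,1} = 2
G(12) = mex{0,4,0,2} = 1
G(13) = mex{2,1,4,2} = 0
G(14) = mex{1,0,1,3} = 2
G(15) = mex{0,2,0,0} = 1
G(16) = mex{2,1,2,4} = 0
G(17) = mex{1,0,1,1} = 2
G(18) = mex{0,2,0,0} = 1
G(19) = mex{2,1,2,2} = 0
G(20) = mex{1,0,1,1} = 2
G(21) = mex{0,2,0,0} = 1
G(22) = mex{2,1,2,2} = 0
G(23) = mex{1,0,1,1} = 2
G(24) = mex{0,2,0,0} = 1
G(25) = mex{2,1,2,2} = 0
G(26) = mex{1,0,1,1} = 2
G(27) = mex{0,2,0,0} = 1
G(28) = mex{2,1,2,2} = 0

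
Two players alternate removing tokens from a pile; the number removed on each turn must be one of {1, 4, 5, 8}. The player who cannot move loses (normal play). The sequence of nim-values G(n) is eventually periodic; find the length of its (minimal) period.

n :  0  1  2  3  4  5  6  7  8  9 10 11 12 13 14 15 16 17 18 19
G :  0  1  0  1  2  3  2  3  4  0  1  0  1  2  3  2  3  4  0  1
G(n+9) = G(n) holds for n = 0,…,7 (a full window of length max(S) = 8), so the sequence is purely periodic with period 9.

9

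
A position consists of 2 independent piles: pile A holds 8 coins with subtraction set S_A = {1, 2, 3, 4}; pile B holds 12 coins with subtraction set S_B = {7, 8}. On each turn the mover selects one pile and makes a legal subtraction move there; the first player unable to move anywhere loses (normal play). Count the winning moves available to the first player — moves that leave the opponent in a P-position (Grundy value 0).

1

Pile A, S = {1, 2, 3, 4}:
G(0) = 0
G(1) = mex{0} = 1
G(2) = mex{1,0} = 2
G(3) = mex{2,1,0} = 3
G(4) = mex{3,2,1,0} = 4
G(5) = mex{4,3,2,1} = 0
G(6) = mex{0,4,3,2} = 1
G(7) = mex{1,0,4,3} = 2
G(8) = mex{2,1,0,4} = 3
G_A(8) = 3.
Pile B, S = {7, 8}:
G(0) = 0
G(1) = mex{} = 0
G(2) = mex{} = 0
G(3) = mex{} = 0
G(4) = mex{} = 0
G(5) = mex{} = 0
G(6) = mex{} = 0
G(7) = mex{0} = 1
G(8) = mex{0,0} = 1
G(9) = mex{0,0} = 1
G(10) = mex{0,0} = 1
G(11) = mex{0,0} = 1
G(12) = mex{0,0} = 1
G_B(12) = 1.
Combined Grundy value = 3 ⊕ 1 = 2.
A winning move leaves total XOR = 0, i.e. changes one component's Grundy value g to g ⊕ X where X is the current total.
Pile A: need g' = 3⊕2 = 1. Options: 8−1→G=2, 8−2→G=1, 8−3→G=0, 8−4→G=4. Hits: 1.
Pile B: need g' = 1⊕2 = 3. Options: 12−7→G=0, 12−8→G=0. Hits: 0.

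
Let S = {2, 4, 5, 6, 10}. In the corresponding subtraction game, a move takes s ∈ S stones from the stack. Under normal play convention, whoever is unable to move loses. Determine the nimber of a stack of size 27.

1

n :  0  1  2  3  4  5  6  7  8  9 10 11 12 13 14 15 16 17 18 19 20 21 22 23 24 25 26 27
G :  0  0  1  1  2  2  3  3  0  0  1  1  2  2  3  3  0  0  1  1  2  2  3  3  0  0  1  1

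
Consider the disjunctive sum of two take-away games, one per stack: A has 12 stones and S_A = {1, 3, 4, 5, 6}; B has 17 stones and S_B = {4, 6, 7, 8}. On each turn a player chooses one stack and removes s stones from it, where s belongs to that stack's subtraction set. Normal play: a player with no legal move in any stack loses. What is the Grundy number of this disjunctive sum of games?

0

Stack A, S = {1, 3, 4, 5, 6}:
G(0) = 0
G(1) = mex{0} = 1
G(2) = mex{1} = 0
G(3) = mex{0,0} = 1
G(4) = mex{1,1,0} = 2
G(5) = mex{2,0,1,0} = 3
G(6) = mex{3,1,0,1,0} = 2
G(7) = mex{2,2,1,0,1} = 3
G(8) = mex{3,3,2,1,0} = 4
G(9) = mex{4,2,3,2,1} = 0
G(10) = mex{0,3,2,3,2} = 1
G(11) = mex{1,4,3,2,3} = 0
G(12) = mex{0,0,4,3,2} = 1
G_A(12) = 1.
Stack B, S = {4, 6, 7, 8}:
G(0) = 0
G(1) = mex{} = 0
G(2) = mex{} = 0
G(3) = mex{} = 0
G(4) = mex{0} = 1
G(5) = mex{0} = 1
G(6) = mex{0,0} = 1
G(7) = mex{0,0,0} = 1
G(8) = mex{1,0,0,0} = 2
G(9) = mex{1,0,0,0} = 2
G(10) = mex{1,1,0,0} = 2
G(11) = mex{1,1,1,0} = 2
G(12) = mex{2,1,1,1} = 0
G(13) = mex{2,1,1,1} = 0
G(14) = mex{2,2,1,1} = 0
G(15) = mex{2,2,2,1} = 0
G(16) = mex{0,2,2,2} = 1
G(17) = mex{0,2,2,2} = 1
G_B(17) = 1.
Combined Grundy value = 1 ⊕ 1 = 0.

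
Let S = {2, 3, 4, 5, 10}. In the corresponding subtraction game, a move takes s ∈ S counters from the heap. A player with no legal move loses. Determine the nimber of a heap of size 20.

3

n :  0  1  2  3  4  5  6  7  8  9 10 11 12 13 14 15 16 17 18 19 20
G :  0  0  1  1  2  2  3  0  0  1  1  2  2  3  0  0  1  1  2  2  3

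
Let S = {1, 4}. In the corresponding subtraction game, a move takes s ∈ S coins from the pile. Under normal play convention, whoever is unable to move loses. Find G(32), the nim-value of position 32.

G(0) = 0
G(1) = mex{0} = 1
G(2) = mex{1} = 0
G(3) = mex{0} = 1
G(4) = mex{1,0} = 2
G(5) = mex{2,1} = 0
G(6) = mex{0,0} = 1
G(7) = mex{1,1} = 0
G(8) = mex{0,2} = 1
G(9) = mex{1,0} = 2
G(10) = mex{2,1} = 0
G(11) = mex{0,0} = 1
G(12) = mex{1,1} = 0
G(13) = mex{0,2} = 1
G(14) = mex{1,0} = 2
G(15) = mex{2,1} = 0
G(16) = mex{0,0} = 1
G(17) = mex{1,1} = 0
G(18) = mex{0,2} = 1
G(19) = mex{1,0} = 2
G(20) = mex{2,1} = 0
G(21) = mex{0,0} = 1
G(22) = mex{1,1} = 0
G(23) = mex{0,2} = 1
G(24) = mex{1,0} = 2
G(25) = mex{2,1} = 0
G(26) = mex{0,0} = 1
G(27) = mex{1,1} = 0
G(28) = mex{0,2} = 1
G(29) = mex{1,0} = 2
G(30) = mex{2,1} = 0
G(31) = mex{0,0} = 1
G(32) = mex{1,1} = 0

0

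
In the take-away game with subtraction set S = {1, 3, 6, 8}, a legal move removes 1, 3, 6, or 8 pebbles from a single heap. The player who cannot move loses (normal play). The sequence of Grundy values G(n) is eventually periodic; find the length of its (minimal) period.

G(0) = 0
G(1) = mex{0} = 1
G(2) = mex{1} = 0
G(3) = mex{0,0} = 1
G(4) = mex{1,1} = 0
G(5) = mex{0,0} = 1
G(6) = mex{1,1,0} = 2
G(7) = mex{2,0,1} = 3
G(8) = mex{3,1,0,0} = 2
G(9) = mex{2,2,1,1} = 0
G(10) = mex{0,3,0,0} = 1
G(11) = mex{1,2,1,1} = 0
G(12) = mex{0,0,2,0} = 1
G(13) = mex{1,1,3,1} = 0
G(14) = mex{0,0,2,2} = 1
G(15) = mex{1,1,0,3} = 2
G(16) = mex{2,0,1,2} = 3
G(17) = mex{3,1,0,0} = 2
G(18) = mex{2,2,1,1} = 0
G(19) = mex{0,3,0,0} = 1
G(n+9) = G(n) holds for n = 0,…,7 (a full window of length max(S) = 8), so the sequence is purely periodic with period 9.

9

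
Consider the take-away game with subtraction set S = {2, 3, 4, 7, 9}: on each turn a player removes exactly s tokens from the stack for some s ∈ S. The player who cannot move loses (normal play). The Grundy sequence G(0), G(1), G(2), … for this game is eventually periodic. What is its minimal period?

n :  0  1  2  3  4  5  6  7  8  9 10 11 12 13 14 15 16 17 18 19 20 21 22 23
G :  0  0  1  1  2  2  0  3  1  4  2  0  0  1  1  2  2  0  3  1  4  2  0  0
G(n+11) = G(n) holds for n = 0,…,8 (a full window of length max(S) = 9), so the sequence is purely periodic with period 11.

11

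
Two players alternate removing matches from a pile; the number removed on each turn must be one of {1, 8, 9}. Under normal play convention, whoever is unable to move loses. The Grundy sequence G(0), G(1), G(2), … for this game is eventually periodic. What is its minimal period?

G(0) = 0
G(1) = mex{0} = 1
G(2) = mex{1} = 0
G(3) = mex{0} = 1
G(4) = mex{1} = 0
G(5) = mex{0} = 1
G(6) = mex{1} = 0
G(7) = mex{0} = 1
G(8) = mex{1,0} = 2
G(9) = mex{2,1,0} = 3
G(10) = mex{3,0,1} = 2
G(11) = mex{2,1,0} = 3
G(12) = mex{3,0,1} = 2
G(13) = mex{2,1,0} = 3
G(14) = mex{3,0,1} = 2
G(15) = mex{2,1,0} = 3
G(16) = mex{3,2,1} = 0
G(17) = mex{0,3,2} = 1
G(18) = mex{1,2,3} = 0
G(19) = mex{0,3,2} = 1
G(20) = mex{1,2,3} = 0
G(21) = mex{0,3,2} = 1
G(22) = mex{1,2,3} = 0
G(23) = mex{0,3,2} = 1
G(24) = mex{1,0,3} = 2
G(25) = mex{2,1,0} = 3
G(26) = mex{3,0,1} = 2
G(27) = mex{2,1,0} = 3
G(28) = mex{3,0,1} = 2
G(29) = mex{2,1,0} = 3
G(30) = mex{3,0,1} = 2
G(31) = mex{2,1,0} = 3
G(32) = mex{3,2,1} = 0
G(33) = mex{0,3,2} = 1
G(n+16) = G(n) holds for n = 0,…,8 (a full window of length max(S) = 9), so the sequence is purely periodic with period 16.

16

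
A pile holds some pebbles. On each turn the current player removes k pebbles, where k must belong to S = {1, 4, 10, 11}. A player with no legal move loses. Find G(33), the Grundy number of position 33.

0

G(0) = 0
G(1) = mex{0} = 1
G(2) = mex{1} = 0
G(3) = mex{0} = 1
G(4) = mex{1,0} = 2
G(5) = mex{2,1} = 0
G(6) = mex{0,0} = 1
G(7) = mex{1,1} = 0
G(8) = mex{0,2} = 1
G(9) = mex{1,0} = 2
G(10) = mex{2,1,0} = 3
G(11) = mex{3,0,1,0} = 2
G(12) = mex{2,1,0,1} = 3
G(13) = mex{3,2,1,0} = 4
G(14) = mex{4,3,2,1} = 0
G(15) = mex{0,2,0,2} = 1
G(16) = mex{1,3,1,0} = 2
G(17) = mex{2,4,0,1} = 3
G(18) = mex{3,0,1,0} = 2
G(19) = mex{2,1,2,1} = 0
G(20) = mex{0,2,3,2} = 1
G(21) = mex{1,3,2,3} = 0
G(22) = mex{0,2,3,2} = 1
G(23) = mex{1,0,4,3} = 2
G(24) = mex{2,1,0,4} = 3
G(25) = mex{3,0,1,0} = 2
G(26) = mex{2,1,2,1} = 0
G(27) = mex{0,2,3,2} = 1
G(28) = mex{1,3,2,3} = 0
G(29) = mex{0,2,0,2} = 1
G(30) = mex{1,0,1,0} = 2
G(31) = mex{2,1,0,1} = 3
G(32) = mex{3,0,1,0} = 2
G(33) = mex{2,1,2,1} = 0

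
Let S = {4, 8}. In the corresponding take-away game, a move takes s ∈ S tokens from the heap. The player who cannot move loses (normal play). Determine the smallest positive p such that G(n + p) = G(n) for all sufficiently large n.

n :  0  1  2  3  4  5  6  7  8  9 10 11 12 13 14 15 16 17 18 19 20 21 22 23 24 25
G :  0  0  0  0  1  1  1  1  2  2  2  2  0  0  0  0  1  1  1  1  2  2  2  2  0  0
G(n+12) = G(n) holds for n = 0,…,7 (a full window of length max(S) = 8), so the sequence is purely periodic with period 12.

12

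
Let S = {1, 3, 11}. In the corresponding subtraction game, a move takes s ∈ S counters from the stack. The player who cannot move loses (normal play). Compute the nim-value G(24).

G(0) = 0
G(1) = mex{0} = 1
G(2) = mex{1} = 0
G(3) = mex{0,0} = 1
G(4) = mex{1,1} = 0
G(5) = mex{0,0} = 1
G(6) = mex{1,1} = 0
G(7) = mex{0,0} = 1
G(8) = mex{1,1} = 0
G(9) = mex{0,0} = 1
G(10) = mex{1,1} = 0
G(11) = mex{0,0,0} = 1
G(12) = mex{1,1,1} = 0
G(13) = mex{0,0,0} = 1
G(14) = mex{1,1,1} = 0
G(15) = mex{0,0,0} = 1
G(16) = mex{1,1,1} = 0
G(17) = mex{0,0,0} = 1
G(18) = mex{1,1,1} = 0
G(19) = mex{0,0,0} = 1
G(20) = mex{1,1,1} = 0
G(21) = mex{0,0,0} = 1
G(22) = mex{1,1,1} = 0
G(23) = mex{0,0,0} = 1
G(24) = mex{1,1,1} = 0

0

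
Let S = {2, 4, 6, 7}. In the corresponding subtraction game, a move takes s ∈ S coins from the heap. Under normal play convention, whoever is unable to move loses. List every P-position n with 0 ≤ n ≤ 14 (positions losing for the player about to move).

n :  0  1  2  3  4  5  6  7  8  9 10 11 12 13 14
G :  0  0  1  1  2  2  3  3  4  0  0  1  1  2  2
P-positions are exactly the n with G(n) = 0.

0, 1, 9, 10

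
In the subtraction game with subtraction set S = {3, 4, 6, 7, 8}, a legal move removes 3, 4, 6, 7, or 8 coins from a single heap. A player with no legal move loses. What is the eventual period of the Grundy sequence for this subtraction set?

n :  0  1  2  3  4  5  6  7  8  9 10 11 12 13 14 15 16 17 18 19 20 21 22 23
G :  0  0  0  1  1  1  2  2  2  3  3  0  0  0  1  1  1  2  2  2  3  3  0  0
G(n+11) = G(n) holds for n = 0,…,7 (a full window of length max(S) = 8), so the sequence is purely periodic with period 11.

11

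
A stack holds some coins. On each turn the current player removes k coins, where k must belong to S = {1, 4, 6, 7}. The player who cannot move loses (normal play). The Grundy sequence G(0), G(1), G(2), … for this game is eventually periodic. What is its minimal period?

n :  0  1  2  3  4  5  6  7  8  9 10 11 12 13 14 15 16 17 18 19 20 21 22 23 24 25 26 27
G :  0  1  0  1  2  0  1  2  3  2  0  1  2  0  1  0  1  2  0  1  2  3  2  0  1  2  0  1
G(n+13) = G(n) holds for n = 0,…,6 (a full window of length max(S) = 7), so the sequence is purely periodic with period 13.

13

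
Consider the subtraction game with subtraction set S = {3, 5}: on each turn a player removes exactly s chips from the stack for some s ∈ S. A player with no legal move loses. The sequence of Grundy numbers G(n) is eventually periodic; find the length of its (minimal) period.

8

G(0) = 0
G(1) = mex{} = 0
G(2) = mex{} = 0
G(3) = mex{0} = 1
G(4) = mex{0} = 1
G(5) = mex{0,0} = 1
G(6) = mex{1,0} = 2
G(7) = mex{1,0} = 2
G(8) = mex{1,1} = 0
G(9) = mex{2,1} = 0
G(10) = mex{2,1} = 0
G(11) = mex{0,2} = 1
G(12) = mex{0,2} = 1
G(13) = mex{0,0} = 1
G(14) = mex{1,0} = 2
G(15) = mex{1,0} = 2
G(16) = mex{1,1} = 0
G(17) = mex{2,1} = 0
G(n+8) = G(n) holds for n = 0,…,4 (a full window of length max(S) = 5), so the sequence is purely periodic with period 8.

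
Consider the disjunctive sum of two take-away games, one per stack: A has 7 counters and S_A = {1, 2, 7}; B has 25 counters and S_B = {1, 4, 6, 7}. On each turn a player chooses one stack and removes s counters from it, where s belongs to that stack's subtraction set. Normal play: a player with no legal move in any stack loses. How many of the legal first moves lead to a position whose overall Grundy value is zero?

3

Stack A, S = {1, 2, 7}:
G(0) = 0
G(1) = mex{0} = 1
G(2) = mex{1,0} = 2
G(3) = mex{2,1} = 0
G(4) = mex{0,2} = 1
G(5) = mex{1,0} = 2
G(6) = mex{2,1} = 0
G(7) = mex{0,2,0} = 1
G_A(7) = 1.
Stack B, S = {1, 4, 6, 7}:
n :  0  1  2  3  4  5  6  7  8  9 10 11 12 13 14 15 16 17 18 19 20 21 22 23 24 25
G :  0  1  0  1  2  0  1  2  3  2  0  1  2  0  1  0  1  2  0  1  2  3  2  0  1  2
G_B(25) = 2.
Combined Grundy value = 1 ⊕ 2 = 3.
A winning move leaves total XOR = 0, i.e. changes one component's Grundy value g to g ⊕ X where X is the current total.
Stack A: need g' = 1⊕3 = 2. Options: 7−1→G=0, 7−2→G=2, 7−7→G=0. Hits: 1.
Stack B: need g' = 2⊕3 = 1. Options: 25−1→G=1, 25−4→G=3, 25−6→G=1, 25−7→G=0. Hits: 2.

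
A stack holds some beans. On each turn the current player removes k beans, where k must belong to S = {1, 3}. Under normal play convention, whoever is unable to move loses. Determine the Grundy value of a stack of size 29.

1

G(0) = 0
G(1) = mex{0} = 1
G(2) = mex{1} = 0
G(3) = mex{0,0} = 1
G(4) = mex{1,1} = 0
G(5) = mex{0,0} = 1
G(6) = mex{1,1} = 0
G(7) = mex{0,0} = 1
G(8) = mex{1,1} = 0
G(9) = mex{0,0} = 1
G(10) = mex{1,1} = 0
G(11) = mex{0,0} = 1
G(12) = mex{1,1} = 0
G(13) = mex{0,0} = 1
G(14) = mex{1,1} = 0
G(15) = mex{0,0} = 1
G(16) = mex{1,1} = 0
G(17) = mex{0,0} = 1
G(18) = mex{1,1} = 0
G(19) = mex{0,0} = 1
G(20) = mex{1,1} = 0
G(21) = mex{0,0} = 1
G(22) = mex{1,1} = 0
G(23) = mex{0,0} = 1
G(24) = mex{1,1} = 0
G(25) = mex{0,0} = 1
G(26) = mex{1,1} = 0
G(27) = mex{0,0} = 1
G(28) = mex{1,1} = 0
G(29) = mex{0,0} = 1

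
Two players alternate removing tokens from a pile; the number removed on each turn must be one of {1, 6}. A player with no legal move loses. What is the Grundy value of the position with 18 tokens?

G(0) = 0
G(1) = mex{0} = 1
G(2) = mex{1} = 0
G(3) = mex{0} = 1
G(4) = mex{1} = 0
G(5) = mex{0} = 1
G(6) = mex{1,0} = 2
G(7) = mex{2,1} = 0
G(8) = mex{0,0} = 1
G(9) = mex{1,1} = 0
G(10) = mex{0,0} = 1
G(11) = mex{1,1} = 0
G(12) = mex{0,2} = 1
G(13) = mex{1,0} = 2
G(14) = mex{2,1} = 0
G(15) = mex{0,0} = 1
G(16) = mex{1,1} = 0
G(17) = mex{0,0} = 1
G(18) = mex{1,1} = 0

0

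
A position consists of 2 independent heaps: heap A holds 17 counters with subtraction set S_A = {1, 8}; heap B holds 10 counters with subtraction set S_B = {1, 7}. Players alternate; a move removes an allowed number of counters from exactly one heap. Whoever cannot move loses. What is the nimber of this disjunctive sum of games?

Heap A, S = {1, 8}:
G(0) = 0
G(1) = mex{0} = 1
G(2) = mex{1} = 0
G(3) = mex{0} = 1
G(4) = mex{1} = 0
G(5) = mex{0} = 1
G(6) = mex{1} = 0
G(7) = mex{0} = 1
G(8) = mex{1,0} = 2
G(9) = mex{2,1} = 0
G(10) = mex{0,0} = 1
G(11) = mex{1,1} = 0
G(12) = mex{0,0} = 1
G(13) = mex{1,1} = 0
G(14) = mex{0,0} = 1
G(15) = mex{1,1} = 0
G(16) = mex{0,2} = 1
G(17) = mex{1,0} = 2
G_A(17) = 2.
Heap B, S = {1, 7}:
n :  0  1  2  3  4  5  6  7  8  9 10
G :  0  1  0  1  0  1  0  1  0  1  0
G_B(10) = 0.
Combined Grundy value = 2 ⊕ 0 = 2.

2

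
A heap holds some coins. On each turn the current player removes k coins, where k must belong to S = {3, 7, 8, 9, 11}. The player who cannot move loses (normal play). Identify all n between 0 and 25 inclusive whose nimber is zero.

G(0) = 0
G(1) = mex{} = 0
G(2) = mex{} = 0
G(3) = mex{0} = 1
G(4) = mex{0} = 1
G(5) = mex{0} = 1
G(6) = mex{1} = 0
G(7) = mex{1,0} = 2
G(8) = mex{1,0,0} = 2
G(9) = mex{0,0,0,0} = 1
G(10) = mex{2,1,0,0} = 3
G(11) = mex{2,1,1,0,0} = 3
G(12) = mex{1,1,1,1,0} = 2
G(13) = mex{3,0,1,1,0} = 2
G(14) = mex{3,2,0,1,1} = 4
G(15) = mex{2,2,2,0,1} = 3
G(16) = mex{2,1,2,2,1} = 0
G(17) = mex{4,3,1,2,0} = 5
G(18) = mex{3,3,3,1,2} = 0
G(19) = mex{0,2,3,3,2} = 1
G(20) = mex{5,2,2,3,1} = 0
G(21) = mex{0,4,2,2,3} = 1
G(22) = mex{1,3,4,2,3} = 0
G(23) = mex{0,0,3,4,2} = 1
G(24) = mex{1,5,0,3,2} = 4
G(25) = mex{0,0,5,0,4} = 1
P-positions are exactly the n with G(n) = 0.

0, 1, 2, 6, 16, 18, 20, 22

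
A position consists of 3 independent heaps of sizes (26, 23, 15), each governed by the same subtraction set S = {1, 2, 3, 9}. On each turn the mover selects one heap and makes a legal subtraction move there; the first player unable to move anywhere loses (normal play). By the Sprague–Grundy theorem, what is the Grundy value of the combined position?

2

All heaps use S = {1, 2, 3, 9}:
n :  0  1  2  3  4  5  6  7  8  9 10 11 12 13 14 15 16 17 18 19 20 21 22 23 24 25 26
G :  0  1  2  3  0  1  2  3  0  1  2  3  0  1  2  3  0  1  2  3  0  1  2  3  0  1  2
Heap A: G(26) = 2.
Heap B: G(23) = 3.
Heap C: G(15) = 3.
Combined Grundy value = 2 ⊕ 3 ⊕ 3 = 2.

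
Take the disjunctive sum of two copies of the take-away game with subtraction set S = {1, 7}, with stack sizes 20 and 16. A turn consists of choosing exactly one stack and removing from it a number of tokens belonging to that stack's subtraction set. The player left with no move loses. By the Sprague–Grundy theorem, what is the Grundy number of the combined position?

All stacks use S = {1, 7}:
G(0) = 0
G(1) = mex{0} = 1
G(2) = mex{1} = 0
G(3) = mex{0} = 1
G(4) = mex{1} = 0
G(5) = mex{0} = 1
G(6) = mex{1} = 0
G(7) = mex{0,0} = 1
G(8) = mex{1,1} = 0
G(9) = mex{0,0} = 1
G(10) = mex{1,1} = 0
G(11) = mex{0,0} = 1
G(12) = mex{1,1} = 0
G(13) = mex{0,0} = 1
G(14) = mex{1,1} = 0
G(15) = mex{0,0} = 1
G(16) = mex{1,1} = 0
G(17) = mex{0,0} = 1
G(18) = mex{1,1} = 0
G(19) = mex{0,0} = 1
G(20) = mex{1,1} = 0
Stack A: G(20) = 0.
Stack B: G(16) = 0.
Combined Grundy value = 0 ⊕ 0 = 0.

0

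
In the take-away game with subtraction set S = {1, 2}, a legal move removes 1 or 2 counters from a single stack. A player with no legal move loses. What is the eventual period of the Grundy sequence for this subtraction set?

G(0) = 0
G(1) = mex{0} = 1
G(2) = mex{1,0} = 2
G(3) = mex{2,1} = 0
G(4) = mex{0,2} = 1
G(5) = mex{1,0} = 2
G(6) = mex{2,1} = 0
G(7) = mex{0,2} = 1
G(8) = mex{1,0} = 2
G(9) = mex{2,1} = 0
G(10) = mex{0,2} = 1
G(11) = mex{1,0} = 2
G(12) = mex{2,1} = 0
G(13) = mex{0,2} = 1
G(14) = mex{1,0} = 2
G(n+3) = G(n) holds for n = 0,…,1 (a full window of length max(S) = 2), so the sequence is purely periodic with period 3.

3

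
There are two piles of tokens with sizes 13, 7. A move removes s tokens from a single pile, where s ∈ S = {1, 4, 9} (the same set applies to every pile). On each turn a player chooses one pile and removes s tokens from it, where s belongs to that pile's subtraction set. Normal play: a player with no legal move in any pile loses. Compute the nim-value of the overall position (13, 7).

All piles use S = {1, 4, 9}:
n :  0  1  2  3  4  5  6  7  8  9 10 11 12 13
G :  0  1  0  1  2  0  1  0  1  2  0  1  0  1
Pile A: G(13) = 1.
Pile B: G(7) = 0.
Combined Grundy value = 1 ⊕ 0 = 1.

1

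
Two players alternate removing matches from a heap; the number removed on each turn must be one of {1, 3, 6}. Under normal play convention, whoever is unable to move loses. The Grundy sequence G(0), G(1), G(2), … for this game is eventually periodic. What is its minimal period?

n :  0  1  2  3  4  5  6  7  8  9 10 11 12 13 14 15 16 17 18 19
G :  0  1  0  1  0  1  2  3  2  0  1  0  1  0  1  2  3  2  0  1
G(n+9) = G(n) holds for n = 0,…,5 (a full window of length max(S) = 6), so the sequence is purely periodic with period 9.

9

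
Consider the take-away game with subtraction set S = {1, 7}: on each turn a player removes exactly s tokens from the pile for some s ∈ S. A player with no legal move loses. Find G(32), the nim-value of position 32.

0

G(0) = 0
G(1) = mex{0} = 1
G(2) = mex{1} = 0
G(3) = mex{0} = 1
G(4) = mex{1} = 0
G(5) = mex{0} = 1
G(6) = mex{1} = 0
G(7) = mex{0,0} = 1
G(8) = mex{1,1} = 0
G(9) = mex{0,0} = 1
G(10) = mex{1,1} = 0
G(11) = mex{0,0} = 1
G(12) = mex{1,1} = 0
G(13) = mex{0,0} = 1
G(14) = mex{1,1} = 0
G(15) = mex{0,0} = 1
G(16) = mex{1,1} = 0
G(17) = mex{0,0} = 1
G(18) = mex{1,1} = 0
G(19) = mex{0,0} = 1
G(20) = mex{1,1} = 0
G(21) = mex{0,0} = 1
G(22) = mex{1,1} = 0
G(23) = mex{0,0} = 1
G(24) = mex{1,1} = 0
G(25) = mex{0,0} = 1
G(26) = mex{1,1} = 0
G(27) = mex{0,0} = 1
G(28) = mex{1,1} = 0
G(29) = mex{0,0} = 1
G(30) = mex{1,1} = 0
G(31) = mex{0,0} = 1
G(32) = mex{1,1} = 0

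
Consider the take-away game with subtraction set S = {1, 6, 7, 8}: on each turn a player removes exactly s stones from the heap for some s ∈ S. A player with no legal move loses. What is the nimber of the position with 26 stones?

G(0) = 0
G(1) = mex{0} = 1
G(2) = mex{1} = 0
G(3) = mex{0} = 1
G(4) = mex{1} = 0
G(5) = mex{0} = 1
G(6) = mex{1,0} = 2
G(7) = mex{2,1,0} = 3
G(8) = mex{3,0,1,0} = 2
G(9) = mex{2,1,0,1} = 3
G(10) = mex{3,0,1,0} = 2
G(11) = mex{2,1,0,1} = 3
G(12) = mex{3,2,1,0} = 4
G(13) = mex{4,3,2,1} = 0
G(14) = mex{0,2,3,2} = 1
G(15) = mex{1,3,2,3} = 0
G(16) = mex{0,2,3,2} = 1
G(17) = mex{1,3,2,3} = 0
G(18) = mex{0,4,3,2} = 1
G(19) = mex{1,0,4,3} = 2
G(20) = mex{2,1,0,4} = 3
G(21) = mex{3,0,1,0} = 2
G(22) = mex{2,1,0,1} = 3
G(23) = mex{3,0,1,0} = 2
G(24) = mex{2,1,0,1} = 3
G(25) = mex{3,2,1,0} = 4
G(26) = mex{4,3,2,1} = 0

0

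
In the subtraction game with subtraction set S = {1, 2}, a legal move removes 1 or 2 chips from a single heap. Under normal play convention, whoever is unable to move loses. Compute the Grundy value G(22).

G(0) = 0
G(1) = mex{0} = 1
G(2) = mex{1,0} = 2
G(3) = mex{2,1} = 0
G(4) = mex{0,2} = 1
G(5) = mex{1,0} = 2
G(6) = mex{2,1} = 0
G(7) = mex{0,2} = 1
G(8) = mex{1,0} = 2
G(9) = mex{2,1} = 0
G(10) = mex{0,2} = 1
G(11) = mex{1,0} = 2
G(12) = mex{2,1} = 0
G(13) = mex{0,2} = 1
G(14) = mex{1,0} = 2
G(15) = mex{2,1} = 0
G(16) = mex{0,2} = 1
G(17) = mex{1,0} = 2
G(18) = mex{2,1} = 0
G(19) = mex{0,2} = 1
G(20) = mex{1,0} = 2
G(21) = mex{2,1} = 0
G(22) = mex{0,2} = 1

1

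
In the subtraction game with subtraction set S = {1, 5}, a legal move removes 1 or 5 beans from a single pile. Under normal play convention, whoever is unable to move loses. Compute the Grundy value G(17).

n :  0  1  2  3  4  5  6  7  8  9 10 11 12 13 14 15 16 17
G :  0  1  0  1  0  1  0  1  0  1  0  1  0  1  0  1  0  1

1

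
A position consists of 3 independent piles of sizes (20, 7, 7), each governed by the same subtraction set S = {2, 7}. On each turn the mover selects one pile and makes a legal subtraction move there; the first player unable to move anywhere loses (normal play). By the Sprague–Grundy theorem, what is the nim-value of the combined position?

All piles use S = {2, 7}:
G(0) = 0
G(1) = mex{} = 0
G(2) = mex{0} = 1
G(3) = mex{0} = 1
G(4) = mex{1} = 0
G(5) = mex{1} = 0
G(6) = mex{0} = 1
G(7) = mex{0,0} = 1
G(8) = mex{1,0} = 2
G(9) = mex{1,1} = 0
G(10) = mex{2,1} = 0
G(11) = mex{0,0} = 1
G(12) = mex{0,0} = 1
G(13) = mex{1,1} = 0
G(14) = mex{1,1} = 0
G(15) = mex{0,2} = 1
G(16) = mex{0,0} = 1
G(17) = mex{1,0} = 2
G(18) = mex{1,1} = 0
G(19) = mex{2,1} = 0
G(20) = mex{0,0} = 1
Pile A: G(20) = 1.
Pile B: G(7) = 1.
Pile C: G(7) = 1.
Combined Grundy value = 1 ⊕ 1 ⊕ 1 = 1.

1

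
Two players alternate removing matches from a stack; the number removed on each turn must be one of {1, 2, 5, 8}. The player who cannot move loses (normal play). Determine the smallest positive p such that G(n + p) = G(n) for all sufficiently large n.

G(0) = 0
G(1) = mex{0} = 1
G(2) = mex{1,0} = 2
G(3) = mex{2,1} = 0
G(4) = mex{0,2} = 1
G(5) = mex{1,0,0} = 2
G(6) = mex{2,1,1} = 0
G(7) = mex{0,2,2} = 1
G(8) = mex{1,0,0,0} = 2
G(9) = mex{2,1,1,1} = 0
G(10) = mex{0,2,2,2} = 1
G(11) = mex{1,0,0,0} = 2
G(12) = mex{2,1,1,1} = 0
G(13) = mex{0,2,2,2} = 1
G(14) = mex{1,0,0,0} = 2
G(n+3) = G(n) holds for n = 0,…,7 (a full window of length max(S) = 8), so the sequence is purely periodic with period 3.

3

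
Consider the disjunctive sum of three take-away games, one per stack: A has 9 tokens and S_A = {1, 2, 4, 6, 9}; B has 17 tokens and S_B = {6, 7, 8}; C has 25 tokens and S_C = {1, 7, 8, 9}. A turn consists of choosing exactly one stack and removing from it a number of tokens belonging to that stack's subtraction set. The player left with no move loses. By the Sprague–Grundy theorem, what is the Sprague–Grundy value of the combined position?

2

Stack A, S = {1, 2, 4, 6, 9}:
n : 0 1 2 3 4 5 6 7 8 9
G : 0 1 2 0 1 2 3 4 0 1
G_A(9) = 1.
Stack B, S = {6, 7, 8}:
n :  0  1  2  3  4  5  6  7  8  9 10 11 12 13 14 15 16 17
G :  0  0  0  0  0  0  1  1  1  1  1  1  2  2  0  0  0  0
G_B(17) = 0.
Stack C, S = {1, 7, 8, 9}:
G(0) = 0
G(1) = mex{0} = 1
G(2) = mex{1} = 0
G(3) = mex{0} = 1
G(4) = mex{1} = 0
G(5) = mex{0} = 1
G(6) = mex{1} = 0
G(7) = mex{0,0} = 1
G(8) = mex{1,1,0} = 2
G(9) = mex{2,0,1,0} = 3
G(10) = mex{3,1,0,1} = 2
G(11) = mex{2,0,1,0} = 3
G(12) = mex{3,1,0,1} = 2
G(13) = mex{2,0,1,0} = 3
G(14) = mex{3,1,0,1} = 2
G(15) = mex{2,2,1,0} = 3
G(16) = mex{3,3,2,1} = 0
G(17) = mex{0,2,3,2} = 1
G(18) = mex{1,3,2,3} = 0
G(19) = mex{0,2,3,2} = 1
G(20) = mex{1,3,2,3} = 0
G(21) = mex{0,2,3,2} = 1
G(22) = mex{1,3,2,3} = 0
G(23) = mex{0,0,3,2} = 1
G(24) = mex{1,1,0,3} = 2
G(25) = mex{2,0,1,0} = 3
G_C(25) = 3.
Combined Grundy value = 1 ⊕ 0 ⊕ 3 = 2.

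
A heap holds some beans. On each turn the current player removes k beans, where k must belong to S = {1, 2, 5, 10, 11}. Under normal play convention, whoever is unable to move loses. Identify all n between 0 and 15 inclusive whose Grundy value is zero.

0, 3, 6, 9, 12, 15

G(0) = 0
G(1) = mex{0} = 1
G(2) = mex{1,0} = 2
G(3) = mex{2,1} = 0
G(4) = mex{0,2} = 1
G(5) = mex{1,0,0} = 2
G(6) = mex{2,1,1} = 0
G(7) = mex{0,2,2} = 1
G(8) = mex{1,0,0} = 2
G(9) = mex{2,1,1} = 0
G(10) = mex{0,2,2,0} = 1
G(11) = mex{1,0,0,1,0} = 2
G(12) = mex{2,1,1,2,1} = 0
G(13) = mex{0,2,2,0,2} = 1
G(14) = mex{1,0,0,1,0} = 2
G(15) = mex{2,1,1,2,1} = 0
P-positions are exactly the n with G(n) = 0.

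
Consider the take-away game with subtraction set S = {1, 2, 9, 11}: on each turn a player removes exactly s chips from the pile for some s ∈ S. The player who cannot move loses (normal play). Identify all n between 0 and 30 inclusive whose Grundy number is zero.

0, 3, 6, 10, 13, 16, 20, 23, 26, 30

n :  0  1  2  3  4  5  6  7  8  9 10 11 12 13 14 15 16 17 18 19 20 21 22 23 24 25 26 27 28 29 30
G :  0  1  2  0  1  2  0  1  2  3  0  1  2  0  1  2  0  1  2  3  0  1  2  0  1  2  0  1  2  3  0
P-positions are exactly the n with G(n) = 0.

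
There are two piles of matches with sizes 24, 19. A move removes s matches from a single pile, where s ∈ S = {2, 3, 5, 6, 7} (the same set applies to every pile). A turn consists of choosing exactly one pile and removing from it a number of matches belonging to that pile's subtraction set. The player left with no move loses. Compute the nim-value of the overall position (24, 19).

All piles use S = {2, 3, 5, 6, 7}:
n :  0  1  2  3  4  5  6  7  8  9 10 11 12 13 14 15 16 17 18 19 20 21 22 23 24
G :  0  0  1  1  2  2  3  3  4  0  0  1  1  2  2  3  3  4  0  0  1  1  2  2  3
Pile A: G(24) = 3.
Pile B: G(19) = 0.
Combined Grundy value = 3 ⊕ 0 = 3.

3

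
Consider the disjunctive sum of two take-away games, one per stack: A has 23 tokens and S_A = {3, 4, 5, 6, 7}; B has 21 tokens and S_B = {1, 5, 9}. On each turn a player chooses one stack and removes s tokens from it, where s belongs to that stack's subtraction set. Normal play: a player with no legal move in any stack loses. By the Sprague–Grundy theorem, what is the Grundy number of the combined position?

Stack A, S = {3, 4, 5, 6, 7}:
G(0) = 0
G(1) = mex{} = 0
G(2) = mex{} = 0
G(3) = mex{0} = 1
G(4) = mex{0,0} = 1
G(5) = mex{0,0,0} = 1
G(6) = mex{1,0,0,0} = 2
G(7) = mex{1,1,0,0,0} = 2
G(8) = mex{1,1,1,0,0} = 2
G(9) = mex{2,1,1,1,0} = 3
G(10) = mex{2,2,1,1,1} = 0
G(11) = mex{2,2,2,1,1} = 0
G(12) = mex{3,2,2,2,1} = 0
G(13) = mex{0,3,2,2,2} = 1
G(14) = mex{0,0,3,2,2} = 1
G(15) = mex{0,0,0,3,2} = 1
G(16) = mex{1,0,0,0,3} = 2
G(17) = mex{1,1,0,0,0} = 2
G(18) = mex{1,1,1,0,0} = 2
G(19) = mex{2,1,1,1,0} = 3
G(20) = mex{2,2,1,1,1} = 0
G(21) = mex{2,2,2,1,1} = 0
G(22) = mex{3,2,2,2,1} = 0
G(23) = mex{0,3,2,2,2} = 1
G_A(23) = 1.
Stack B, S = {1, 5, 9}:
G(0) = 0
G(1) = mex{0} = 1
G(2) = mex{1} = 0
G(3) = mex{0} = 1
G(4) = mex{1} = 0
G(5) = mex{0,0} = 1
G(6) = mex{1,1} = 0
G(7) = mex{0,0} = 1
G(8) = mex{1,1} = 0
G(9) = mex{0,0,0} = 1
G(10) = mex{1,1,1} = 0
G(11) = mex{0,0,0} = 1
G(12) = mex{1,1,1} = 0
G(13) = mex{0,0,0} = 1
G(14) = mex{1,1,1} = 0
G(15) = mex{0,0,0} = 1
G(16) = mex{1,1,1} = 0
G(17) = mex{0,0,0} = 1
G(18) = mex{1,1,1} = 0
G(19) = mex{0,0,0} = 1
G(20) = mex{1,1,1} = 0
G(21) = mex{0,0,0} = 1
G_B(21) = 1.
Combined Grundy value = 1 ⊕ 1 = 0.

0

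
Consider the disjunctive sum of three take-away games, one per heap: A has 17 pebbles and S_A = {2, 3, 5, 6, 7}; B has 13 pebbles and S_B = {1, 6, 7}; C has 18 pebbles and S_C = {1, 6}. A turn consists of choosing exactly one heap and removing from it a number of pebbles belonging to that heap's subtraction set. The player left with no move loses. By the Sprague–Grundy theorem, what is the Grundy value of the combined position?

Heap A, S = {2, 3, 5, 6, 7}:
n :  0  1  2  3  4  5  6  7  8  9 10 11 12 13 14 15 16 17
G :  0  0  1  1  2  2  3  3  4  0  0  1  1  2  2  3  3  4
G_A(17) = 4.
Heap B, S = {1, 6, 7}:
n :  0  1  2  3  4  5  6  7  8  9 10 11 12 13
G :  0  1  0  1  0  1  2  3  2  3  2  3  0  1
G_B(13) = 1.
Heap C, S = {1, 6}:
G(0) = 0
G(1) = mex{0} = 1
G(2) = mex{1} = 0
G(3) = mex{0} = 1
G(4) = mex{1} = 0
G(5) = mex{0} = 1
G(6) = mex{1,0} = 2
G(7) = mex{2,1} = 0
G(8) = mex{0,0} = 1
G(9) = mex{1,1} = 0
G(10) = mex{0,0} = 1
G(11) = mex{1,1} = 0
G(12) = mex{0,2} = 1
G(13) = mex{1,0} = 2
G(14) = mex{2,1} = 0
G(15) = mex{0,0} = 1
G(16) = mex{1,1} = 0
G(17) = mex{0,0} = 1
G(18) = mex{1,1} = 0
G_C(18) = 0.
Combined Grundy value = 4 ⊕ 1 ⊕ 0 = 5.

5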